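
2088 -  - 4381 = 6469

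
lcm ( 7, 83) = 581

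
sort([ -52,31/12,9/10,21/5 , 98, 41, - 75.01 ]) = [ - 75.01, - 52 , 9/10, 31/12,  21/5,  41,98]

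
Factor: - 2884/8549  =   - 28/83 = - 2^2 * 7^1  *  83^(-1) 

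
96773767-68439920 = 28333847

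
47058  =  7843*6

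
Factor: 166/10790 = 1/65=5^(-1) * 13^( - 1 ) 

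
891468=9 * 99052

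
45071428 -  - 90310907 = 135382335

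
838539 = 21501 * 39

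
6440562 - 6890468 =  - 449906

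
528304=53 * 9968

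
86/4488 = 43/2244 = 0.02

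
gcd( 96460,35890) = 10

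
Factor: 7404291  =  3^4*91411^1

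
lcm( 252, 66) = 2772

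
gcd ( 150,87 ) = 3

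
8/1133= 8/1133 = 0.01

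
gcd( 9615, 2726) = 1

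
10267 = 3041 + 7226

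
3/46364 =3/46364= 0.00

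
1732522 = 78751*22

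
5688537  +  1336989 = 7025526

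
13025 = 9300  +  3725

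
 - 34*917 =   -  31178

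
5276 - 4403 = 873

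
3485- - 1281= 4766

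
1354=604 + 750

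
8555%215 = 170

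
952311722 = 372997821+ 579313901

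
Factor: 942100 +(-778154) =2^1*81973^1 = 163946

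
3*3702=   11106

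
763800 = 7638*100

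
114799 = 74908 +39891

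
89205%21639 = 2649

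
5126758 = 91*56338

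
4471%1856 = 759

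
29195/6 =29195/6   =  4865.83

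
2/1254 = 1/627 = 0.00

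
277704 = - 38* ( - 7308 ) 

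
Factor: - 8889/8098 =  - 2^( - 1) * 3^1 * 2963^1*4049^( - 1)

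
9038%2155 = 418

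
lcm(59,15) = 885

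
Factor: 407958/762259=2^1*3^1*31^( - 1)  *67^( - 1)*367^( - 1) * 67993^1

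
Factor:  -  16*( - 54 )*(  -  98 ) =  - 2^6*3^3*7^2 =-84672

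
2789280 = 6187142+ - 3397862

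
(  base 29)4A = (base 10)126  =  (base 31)42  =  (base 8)176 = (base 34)3O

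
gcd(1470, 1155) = 105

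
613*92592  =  56758896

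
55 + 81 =136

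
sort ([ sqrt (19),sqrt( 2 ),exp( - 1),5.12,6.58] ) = [ exp ( - 1 ),sqrt( 2),sqrt( 19 ),5.12,6.58]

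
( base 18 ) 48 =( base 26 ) 32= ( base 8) 120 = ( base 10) 80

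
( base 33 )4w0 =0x1524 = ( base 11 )4080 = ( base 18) gcc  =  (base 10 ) 5412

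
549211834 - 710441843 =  - 161230009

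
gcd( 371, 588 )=7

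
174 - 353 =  - 179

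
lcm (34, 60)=1020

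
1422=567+855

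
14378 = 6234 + 8144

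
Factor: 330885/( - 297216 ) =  - 285/256 =- 2^(-8)*3^1*5^1*19^1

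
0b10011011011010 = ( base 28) CJ6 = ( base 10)9946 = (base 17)2071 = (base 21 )11bd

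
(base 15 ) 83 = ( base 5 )443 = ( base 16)7B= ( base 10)123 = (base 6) 323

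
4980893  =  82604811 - 77623918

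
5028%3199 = 1829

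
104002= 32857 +71145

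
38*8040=305520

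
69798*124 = 8654952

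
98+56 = 154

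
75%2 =1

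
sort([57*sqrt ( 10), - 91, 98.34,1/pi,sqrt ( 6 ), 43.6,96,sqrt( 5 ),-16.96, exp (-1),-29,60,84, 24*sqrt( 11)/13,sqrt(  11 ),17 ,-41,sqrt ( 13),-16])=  [-91, - 41 ,-29,-16.96,-16,1/pi,exp (-1 ),sqrt(5 ), sqrt(6 ), sqrt ( 11),sqrt(13),24*sqrt( 11 )/13,17,  43.6,60,84,96,98.34,57 *sqrt(10 )]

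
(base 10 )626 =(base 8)1162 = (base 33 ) IW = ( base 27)N5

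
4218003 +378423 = 4596426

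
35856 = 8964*4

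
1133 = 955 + 178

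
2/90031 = 2/90031 = 0.00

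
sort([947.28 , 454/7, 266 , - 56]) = [ - 56, 454/7,266,947.28]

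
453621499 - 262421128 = 191200371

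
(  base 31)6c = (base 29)6o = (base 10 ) 198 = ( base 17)bb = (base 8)306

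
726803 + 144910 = 871713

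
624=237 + 387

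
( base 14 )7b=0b1101101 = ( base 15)74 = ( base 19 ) 5e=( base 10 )109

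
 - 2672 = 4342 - 7014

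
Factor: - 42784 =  - 2^5*7^1*191^1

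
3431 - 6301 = -2870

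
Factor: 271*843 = 228453 = 3^1*271^1  *  281^1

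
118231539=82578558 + 35652981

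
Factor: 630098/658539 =2^1*3^( -2) *10453^(- 1)*45007^1 = 90014/94077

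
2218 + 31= 2249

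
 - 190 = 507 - 697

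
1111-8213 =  - 7102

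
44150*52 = 2295800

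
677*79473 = 53803221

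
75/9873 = 25/3291 = 0.01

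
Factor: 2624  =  2^6*41^1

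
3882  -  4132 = -250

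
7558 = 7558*1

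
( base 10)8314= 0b10000001111010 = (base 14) 305C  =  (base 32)83q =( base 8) 20172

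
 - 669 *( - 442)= 295698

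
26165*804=21036660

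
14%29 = 14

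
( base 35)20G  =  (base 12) 1516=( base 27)3A9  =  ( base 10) 2466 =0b100110100010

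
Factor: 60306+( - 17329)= 42977 = 11^1*3907^1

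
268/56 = 4  +  11/14 = 4.79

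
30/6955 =6/1391=0.00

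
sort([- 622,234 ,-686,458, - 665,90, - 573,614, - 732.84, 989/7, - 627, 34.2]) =[ - 732.84,  -  686, - 665, - 627, - 622, - 573, 34.2, 90, 989/7, 234, 458,614]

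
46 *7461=343206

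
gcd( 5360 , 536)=536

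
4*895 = 3580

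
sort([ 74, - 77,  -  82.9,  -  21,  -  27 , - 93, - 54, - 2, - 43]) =[ - 93, - 82.9, - 77, - 54,  -  43,  -  27, - 21 , - 2, 74]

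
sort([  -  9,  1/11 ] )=[  -  9, 1/11 ] 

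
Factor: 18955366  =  2^1*41^1*271^1 * 853^1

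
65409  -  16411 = 48998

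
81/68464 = 81/68464 =0.00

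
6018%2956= 106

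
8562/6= 1427 = 1427.00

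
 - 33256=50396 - 83652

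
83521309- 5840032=77681277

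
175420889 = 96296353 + 79124536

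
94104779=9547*9857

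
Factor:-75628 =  - 2^2*7^1*37^1*73^1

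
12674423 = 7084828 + 5589595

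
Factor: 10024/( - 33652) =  - 14/47 = - 2^1*7^1*47^(- 1)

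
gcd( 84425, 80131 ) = 1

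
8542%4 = 2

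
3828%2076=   1752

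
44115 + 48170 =92285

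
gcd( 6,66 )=6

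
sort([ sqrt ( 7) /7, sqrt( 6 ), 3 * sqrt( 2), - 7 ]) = [-7,  sqrt( 7 ) /7, sqrt( 6), 3*sqrt( 2 ) ]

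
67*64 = 4288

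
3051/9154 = 3051/9154  =  0.33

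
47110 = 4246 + 42864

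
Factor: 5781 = 3^1 * 41^1*47^1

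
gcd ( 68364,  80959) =1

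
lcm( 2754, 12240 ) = 110160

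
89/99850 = 89/99850 = 0.00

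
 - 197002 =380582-577584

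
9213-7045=2168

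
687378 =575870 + 111508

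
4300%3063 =1237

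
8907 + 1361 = 10268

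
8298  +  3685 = 11983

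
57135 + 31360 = 88495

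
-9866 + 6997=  - 2869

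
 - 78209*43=-3362987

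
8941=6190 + 2751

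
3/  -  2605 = - 1 + 2602/2605 = - 0.00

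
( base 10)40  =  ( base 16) 28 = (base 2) 101000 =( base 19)22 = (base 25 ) 1F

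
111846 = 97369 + 14477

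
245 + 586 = 831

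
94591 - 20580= 74011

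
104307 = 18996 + 85311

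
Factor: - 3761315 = -5^1*752263^1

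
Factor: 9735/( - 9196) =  - 2^(  -  2 )* 3^1*5^1*11^( - 1)*19^(-1 ) *59^1 = - 885/836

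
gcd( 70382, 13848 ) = 2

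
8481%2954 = 2573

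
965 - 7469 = - 6504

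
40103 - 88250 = - 48147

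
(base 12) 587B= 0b10011010011111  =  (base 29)blr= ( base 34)8IR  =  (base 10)9887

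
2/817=2/817 = 0.00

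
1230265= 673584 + 556681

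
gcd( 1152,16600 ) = 8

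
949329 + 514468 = 1463797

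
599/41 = 14+25/41 = 14.61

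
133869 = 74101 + 59768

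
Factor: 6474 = 2^1 * 3^1*13^1 * 83^1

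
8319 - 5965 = 2354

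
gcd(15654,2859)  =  3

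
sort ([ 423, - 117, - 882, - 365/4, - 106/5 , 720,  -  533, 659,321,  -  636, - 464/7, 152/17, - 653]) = [ - 882 , -653,-636, - 533, - 117 , - 365/4, - 464/7, - 106/5, 152/17,321,  423, 659,720 ] 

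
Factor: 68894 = 2^1*7^2*19^1*37^1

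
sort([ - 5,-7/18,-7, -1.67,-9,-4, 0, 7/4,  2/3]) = [- 9, - 7, - 5, - 4, - 1.67, - 7/18,0, 2/3, 7/4 ]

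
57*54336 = 3097152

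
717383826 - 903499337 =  - 186115511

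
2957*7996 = 23644172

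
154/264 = 7/12 = 0.58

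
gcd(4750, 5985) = 95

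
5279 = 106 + 5173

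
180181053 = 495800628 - 315619575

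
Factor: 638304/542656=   327/278 = 2^( - 1)*3^1*109^1*139^( - 1)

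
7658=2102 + 5556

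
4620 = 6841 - 2221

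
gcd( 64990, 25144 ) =2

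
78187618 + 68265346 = 146452964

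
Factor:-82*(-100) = 2^3*5^2 * 41^1   =  8200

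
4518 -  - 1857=6375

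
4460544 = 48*92928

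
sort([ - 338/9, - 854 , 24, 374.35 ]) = [ - 854,  -  338/9,24 , 374.35]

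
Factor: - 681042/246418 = - 340521/123209=- 3^1  *223^1 * 509^1*123209^( - 1)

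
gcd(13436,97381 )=1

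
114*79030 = 9009420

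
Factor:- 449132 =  - 2^2*47^1*  2389^1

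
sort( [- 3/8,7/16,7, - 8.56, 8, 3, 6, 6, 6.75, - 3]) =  [ - 8.56,  -  3 , - 3/8, 7/16, 3,  6,6,6.75, 7, 8 ] 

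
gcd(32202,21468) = 10734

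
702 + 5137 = 5839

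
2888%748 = 644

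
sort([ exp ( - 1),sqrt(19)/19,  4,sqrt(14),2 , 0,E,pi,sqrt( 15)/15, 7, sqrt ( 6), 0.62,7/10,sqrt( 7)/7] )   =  [ 0,sqrt( 19)/19,  sqrt( 15 )/15,exp( - 1) , sqrt(7 )/7, 0.62,7/10,2,  sqrt( 6 ),  E,  pi,  sqrt( 14),4,7 ] 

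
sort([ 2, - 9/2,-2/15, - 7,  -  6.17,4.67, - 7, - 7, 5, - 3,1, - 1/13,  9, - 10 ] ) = [ - 10, - 7, - 7, - 7 , - 6.17,-9/2, -3, - 2/15, - 1/13, 1,2,4.67, 5,9 ] 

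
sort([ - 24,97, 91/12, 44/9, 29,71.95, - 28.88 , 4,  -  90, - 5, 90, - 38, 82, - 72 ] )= [  -  90 ,-72,-38, - 28.88, - 24,  -  5, 4,44/9 , 91/12,29,71.95,82,  90,  97]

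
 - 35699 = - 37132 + 1433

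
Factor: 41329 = 37^1*1117^1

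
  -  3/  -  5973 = 1/1991 = 0.00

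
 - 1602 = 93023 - 94625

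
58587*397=23259039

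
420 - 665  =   - 245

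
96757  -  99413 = -2656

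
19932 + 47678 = 67610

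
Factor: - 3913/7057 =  - 7^1*13^1 * 43^1*7057^( - 1)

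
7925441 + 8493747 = 16419188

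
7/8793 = 7/8793 = 0.00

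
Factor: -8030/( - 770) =73/7=7^(-1)*73^1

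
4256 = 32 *133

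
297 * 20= 5940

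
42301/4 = 10575+1/4 = 10575.25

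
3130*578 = 1809140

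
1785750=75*23810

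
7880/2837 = 2+2206/2837 = 2.78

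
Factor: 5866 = 2^1*7^1*419^1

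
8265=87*95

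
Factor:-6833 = -6833^1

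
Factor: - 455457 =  - 3^1*157^1*967^1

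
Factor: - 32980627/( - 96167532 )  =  2^(-2)*3^( - 1)*29^1 * 1997^(-1)*4013^(  -  1)*1137263^1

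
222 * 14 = 3108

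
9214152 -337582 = 8876570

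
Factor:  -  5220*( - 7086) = 2^3*3^3 * 5^1*29^1*1181^1=   36988920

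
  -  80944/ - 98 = 40472/49 =825.96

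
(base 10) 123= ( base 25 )4N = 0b1111011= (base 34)3l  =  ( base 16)7B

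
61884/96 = 5157/8 = 644.62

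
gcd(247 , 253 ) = 1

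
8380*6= 50280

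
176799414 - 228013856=-51214442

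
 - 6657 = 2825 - 9482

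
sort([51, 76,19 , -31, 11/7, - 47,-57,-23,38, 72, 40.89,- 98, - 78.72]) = [  -  98,-78.72, -57,- 47, - 31, - 23, 11/7, 19, 38, 40.89, 51, 72 , 76 ] 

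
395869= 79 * 5011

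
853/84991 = 853/84991 =0.01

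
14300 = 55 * 260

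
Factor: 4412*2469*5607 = 2^2 * 3^3*7^1 * 89^1*823^1*1103^1 = 61078329396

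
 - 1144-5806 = -6950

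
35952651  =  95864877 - 59912226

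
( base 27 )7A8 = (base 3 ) 21101022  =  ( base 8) 12405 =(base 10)5381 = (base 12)3145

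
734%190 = 164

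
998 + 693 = 1691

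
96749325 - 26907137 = 69842188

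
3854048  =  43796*88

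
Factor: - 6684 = -2^2*3^1*557^1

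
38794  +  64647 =103441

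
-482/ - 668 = 241/334 = 0.72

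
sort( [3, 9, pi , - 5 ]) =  [ -5, 3 , pi,9 ] 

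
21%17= 4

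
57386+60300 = 117686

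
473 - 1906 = - 1433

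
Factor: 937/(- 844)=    - 2^ ( - 2)*211^( - 1 )*937^1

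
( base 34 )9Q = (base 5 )2312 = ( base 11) 282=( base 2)101001100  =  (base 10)332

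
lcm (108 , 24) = 216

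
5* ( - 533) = - 2665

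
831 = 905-74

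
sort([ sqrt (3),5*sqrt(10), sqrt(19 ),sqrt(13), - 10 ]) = [ - 10, sqrt( 3 ), sqrt( 13),sqrt(19), 5*sqrt(10 ) ] 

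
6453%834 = 615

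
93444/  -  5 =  - 18689 + 1/5 = - 18688.80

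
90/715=18/143 = 0.13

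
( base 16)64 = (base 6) 244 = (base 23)48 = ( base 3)10201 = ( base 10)100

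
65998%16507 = 16477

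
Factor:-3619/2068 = -7/4 = -  2^(-2)*7^1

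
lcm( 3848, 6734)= 26936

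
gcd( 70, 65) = 5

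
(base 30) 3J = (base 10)109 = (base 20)59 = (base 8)155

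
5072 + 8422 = 13494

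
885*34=30090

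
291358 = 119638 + 171720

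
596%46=44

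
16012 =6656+9356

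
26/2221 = 26/2221 = 0.01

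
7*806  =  5642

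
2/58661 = 2/58661 = 0.00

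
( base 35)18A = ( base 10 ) 1515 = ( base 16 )5eb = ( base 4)113223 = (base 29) 1n7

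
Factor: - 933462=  - 2^1*3^2*51859^1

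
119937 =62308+57629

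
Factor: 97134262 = 2^1*1949^1*24919^1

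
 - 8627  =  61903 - 70530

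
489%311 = 178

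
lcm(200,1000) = 1000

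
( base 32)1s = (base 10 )60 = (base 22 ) 2G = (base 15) 40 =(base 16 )3c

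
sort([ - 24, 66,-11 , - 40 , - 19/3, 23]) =[ - 40, - 24, - 11, - 19/3, 23,66] 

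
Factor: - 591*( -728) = 2^3*3^1*7^1*13^1*197^1  =  430248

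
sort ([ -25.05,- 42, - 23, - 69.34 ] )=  [ - 69.34,-42,-25.05, - 23] 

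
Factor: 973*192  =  186816 = 2^6*3^1*7^1*139^1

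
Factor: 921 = 3^1 * 307^1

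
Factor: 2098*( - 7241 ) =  - 2^1*13^1*557^1*1049^1 = - 15191618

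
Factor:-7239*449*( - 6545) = 21273285495 = 3^1*5^1*7^1*11^1*17^1*19^1*127^1  *  449^1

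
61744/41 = 1505 + 39/41 = 1505.95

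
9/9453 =3/3151=0.00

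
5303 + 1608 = 6911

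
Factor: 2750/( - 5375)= - 2^1*11^1 * 43^( - 1)=- 22/43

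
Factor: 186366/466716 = 2^( - 1)*19^(-1 )*23^( - 1)  *349^1 = 349/874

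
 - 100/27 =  - 4 + 8/27 = -  3.70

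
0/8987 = 0  =  0.00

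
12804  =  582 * 22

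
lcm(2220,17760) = 17760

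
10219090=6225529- - 3993561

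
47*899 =42253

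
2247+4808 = 7055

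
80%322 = 80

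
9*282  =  2538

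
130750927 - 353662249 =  -222911322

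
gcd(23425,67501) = 1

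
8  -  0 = 8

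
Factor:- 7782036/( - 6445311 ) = 2^2*271^1*2393^1*  2148437^(-1 )=2594012/2148437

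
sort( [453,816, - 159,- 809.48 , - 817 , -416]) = [ - 817,-809.48, - 416,-159,453  ,  816]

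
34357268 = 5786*5938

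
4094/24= 170 + 7/12 = 170.58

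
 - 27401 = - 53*517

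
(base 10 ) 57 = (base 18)33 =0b111001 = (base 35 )1M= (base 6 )133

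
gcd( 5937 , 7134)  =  3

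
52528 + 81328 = 133856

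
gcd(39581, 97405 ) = 1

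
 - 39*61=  - 2379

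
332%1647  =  332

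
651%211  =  18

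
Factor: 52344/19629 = 2^3*3^( - 1) = 8/3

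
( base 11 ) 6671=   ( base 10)8790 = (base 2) 10001001010110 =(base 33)82c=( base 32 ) 8IM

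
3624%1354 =916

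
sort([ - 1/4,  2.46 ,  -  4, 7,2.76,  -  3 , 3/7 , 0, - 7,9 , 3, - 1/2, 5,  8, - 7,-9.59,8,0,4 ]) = [ -9.59,  -  7, - 7,-4, - 3, -1/2, - 1/4,  0, 0,  3/7,2.46,2.76,3,4 , 5, 7 , 8,8,9]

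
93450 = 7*13350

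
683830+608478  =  1292308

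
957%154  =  33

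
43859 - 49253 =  - 5394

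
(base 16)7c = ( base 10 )124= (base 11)103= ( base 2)1111100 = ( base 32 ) 3S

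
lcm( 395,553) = 2765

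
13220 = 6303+6917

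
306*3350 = 1025100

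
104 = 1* 104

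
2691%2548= 143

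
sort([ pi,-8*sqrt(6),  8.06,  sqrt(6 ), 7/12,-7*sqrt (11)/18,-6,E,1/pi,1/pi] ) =[ - 8*sqrt(6 ), - 6, - 7* sqrt(11)/18,1/pi,1/pi, 7/12,  sqrt(6 ),  E, pi, 8.06] 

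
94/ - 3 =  - 32 + 2/3 = - 31.33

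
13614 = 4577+9037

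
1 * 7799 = 7799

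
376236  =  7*53748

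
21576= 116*186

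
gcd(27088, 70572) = 4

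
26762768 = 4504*5942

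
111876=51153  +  60723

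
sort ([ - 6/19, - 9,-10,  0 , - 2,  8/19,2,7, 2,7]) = [ - 10 , - 9, - 2, - 6/19,0,8/19 , 2,2,7,7 ] 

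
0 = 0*694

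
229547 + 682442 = 911989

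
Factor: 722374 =2^1 * 379^1*953^1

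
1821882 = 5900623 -4078741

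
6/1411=6/1411 = 0.00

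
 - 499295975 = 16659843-515955818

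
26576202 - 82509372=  - 55933170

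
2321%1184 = 1137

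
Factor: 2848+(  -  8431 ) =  - 3^1*1861^1 = -5583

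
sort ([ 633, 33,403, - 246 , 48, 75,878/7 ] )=[ - 246, 33,48,75, 878/7, 403, 633]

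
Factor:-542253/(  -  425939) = 3^1*180751^1*425939^(  -  1) 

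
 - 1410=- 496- 914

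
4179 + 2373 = 6552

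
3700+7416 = 11116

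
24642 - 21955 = 2687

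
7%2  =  1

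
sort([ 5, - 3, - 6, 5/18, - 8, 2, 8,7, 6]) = [-8, - 6,-3, 5/18,2,5,6, 7, 8 ]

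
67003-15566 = 51437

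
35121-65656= - 30535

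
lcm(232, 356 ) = 20648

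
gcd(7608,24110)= 2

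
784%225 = 109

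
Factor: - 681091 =  -  681091^1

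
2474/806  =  1237/403 = 3.07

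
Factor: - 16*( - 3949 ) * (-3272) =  - 206738048 = - 2^7* 11^1 * 359^1*409^1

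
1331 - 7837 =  - 6506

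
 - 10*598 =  -5980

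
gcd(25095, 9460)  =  5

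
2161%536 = 17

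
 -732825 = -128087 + - 604738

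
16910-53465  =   - 36555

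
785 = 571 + 214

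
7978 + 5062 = 13040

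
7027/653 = 10 + 497/653  =  10.76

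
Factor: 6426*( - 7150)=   -  45945900  =  -  2^2*3^3* 5^2  *7^1*11^1*13^1*17^1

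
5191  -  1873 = 3318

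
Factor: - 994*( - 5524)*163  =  2^3*7^1* 71^1*163^1 * 1381^1 = 895009528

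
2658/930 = 443/155 = 2.86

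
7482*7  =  52374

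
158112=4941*32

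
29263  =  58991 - 29728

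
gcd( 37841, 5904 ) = 1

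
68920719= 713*96663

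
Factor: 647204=2^2*37^1*4373^1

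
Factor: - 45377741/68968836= - 2^(- 2 )  *3^( - 2)*167^1*751^( - 1)*2551^( - 1) * 271723^1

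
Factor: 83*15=1245 = 3^1*5^1* 83^1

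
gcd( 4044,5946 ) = 6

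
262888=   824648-561760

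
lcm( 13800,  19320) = 96600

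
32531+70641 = 103172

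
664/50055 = 664/50055 = 0.01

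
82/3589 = 82/3589 = 0.02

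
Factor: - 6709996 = -2^2*1677499^1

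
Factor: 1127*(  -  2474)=  -  2^1*7^2 *23^1 * 1237^1=-2788198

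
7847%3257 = 1333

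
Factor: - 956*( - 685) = 654860 = 2^2*5^1*137^1*239^1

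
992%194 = 22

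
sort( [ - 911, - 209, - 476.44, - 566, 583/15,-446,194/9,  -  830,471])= [-911 , - 830  , -566,-476.44,-446 ,-209,194/9,583/15,471] 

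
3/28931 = 3/28931 = 0.00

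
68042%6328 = 4762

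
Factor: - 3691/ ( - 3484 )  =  2^( - 2 ) * 13^( -1 )*67^ ( - 1)*3691^1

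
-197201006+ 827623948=630422942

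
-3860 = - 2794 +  - 1066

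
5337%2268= 801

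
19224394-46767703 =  - 27543309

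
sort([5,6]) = [5, 6]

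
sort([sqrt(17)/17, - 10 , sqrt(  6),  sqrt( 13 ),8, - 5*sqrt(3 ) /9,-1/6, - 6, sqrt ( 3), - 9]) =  [ - 10, - 9, - 6, - 5*sqrt(3 )/9, - 1/6, sqrt (17)/17, sqrt(3 ), sqrt( 6),sqrt(13),8]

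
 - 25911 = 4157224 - 4183135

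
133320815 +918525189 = 1051846004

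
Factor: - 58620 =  - 2^2*  3^1*5^1 * 977^1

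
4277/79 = 54 + 11/79 = 54.14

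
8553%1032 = 297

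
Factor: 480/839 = 2^5  *  3^1 *5^1*839^ (-1) 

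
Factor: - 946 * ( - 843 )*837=2^1*3^4*11^1*31^1*43^1*281^1= 667489086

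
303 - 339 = - 36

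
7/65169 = 7/65169 = 0.00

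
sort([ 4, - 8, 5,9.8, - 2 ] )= [ -8, - 2, 4,5,9.8 ]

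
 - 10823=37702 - 48525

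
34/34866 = 17/17433 = 0.00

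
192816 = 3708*52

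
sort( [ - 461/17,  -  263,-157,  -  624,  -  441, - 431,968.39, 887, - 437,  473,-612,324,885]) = [  -  624, - 612, - 441,- 437,  -  431, - 263,-157,- 461/17,324,473,885, 887,968.39]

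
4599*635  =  2920365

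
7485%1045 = 170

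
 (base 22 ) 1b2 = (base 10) 728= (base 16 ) 2D8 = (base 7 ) 2060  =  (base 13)440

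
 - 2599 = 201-2800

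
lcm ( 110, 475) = 10450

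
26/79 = 26/79 = 0.33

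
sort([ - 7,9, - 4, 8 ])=[ - 7 ,  -  4, 8,9 ] 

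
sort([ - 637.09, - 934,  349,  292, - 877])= [ - 934, - 877, - 637.09, 292, 349 ] 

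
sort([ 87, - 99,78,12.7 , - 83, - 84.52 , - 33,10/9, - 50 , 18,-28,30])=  [ - 99, - 84.52, - 83, - 50,-33, - 28, 10/9, 12.7,18, 30 , 78,87 ] 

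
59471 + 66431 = 125902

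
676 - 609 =67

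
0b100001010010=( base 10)2130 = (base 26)33O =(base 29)2fd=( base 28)2k2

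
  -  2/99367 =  - 1 + 99365/99367 = - 0.00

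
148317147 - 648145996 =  - 499828849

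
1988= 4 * 497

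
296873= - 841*(  -  353)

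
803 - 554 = 249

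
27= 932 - 905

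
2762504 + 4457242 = 7219746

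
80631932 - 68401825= 12230107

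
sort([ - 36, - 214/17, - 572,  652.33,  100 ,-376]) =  [ - 572 , - 376,  -  36, - 214/17,100, 652.33 ] 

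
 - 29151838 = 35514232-64666070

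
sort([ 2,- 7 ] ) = [ - 7 , 2] 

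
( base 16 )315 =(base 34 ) N7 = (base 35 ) MJ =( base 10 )789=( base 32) ol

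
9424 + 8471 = 17895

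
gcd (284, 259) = 1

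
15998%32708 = 15998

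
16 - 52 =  - 36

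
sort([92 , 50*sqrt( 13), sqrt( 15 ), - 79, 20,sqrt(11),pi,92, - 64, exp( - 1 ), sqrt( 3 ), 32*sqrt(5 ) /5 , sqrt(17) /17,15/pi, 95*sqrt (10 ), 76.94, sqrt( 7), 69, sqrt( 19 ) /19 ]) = [-79, - 64, sqrt(19)/19, sqrt( 17 )/17, exp( - 1) , sqrt(3), sqrt(7), pi, sqrt (11), sqrt (15) , 15/pi, 32*sqrt(5)/5, 20, 69, 76.94 , 92,92, 50*sqrt( 13), 95*sqrt( 10 ) ]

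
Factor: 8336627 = 13^1*641279^1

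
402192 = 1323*304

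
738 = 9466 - 8728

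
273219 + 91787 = 365006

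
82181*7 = 575267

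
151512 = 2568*59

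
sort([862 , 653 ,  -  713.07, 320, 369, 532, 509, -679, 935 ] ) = [  -  713.07,-679, 320, 369, 509, 532, 653,862, 935 ] 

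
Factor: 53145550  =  2^1*5^2*1062911^1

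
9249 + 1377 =10626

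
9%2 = 1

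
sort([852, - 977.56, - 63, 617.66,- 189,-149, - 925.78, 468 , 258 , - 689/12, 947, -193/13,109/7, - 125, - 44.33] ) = [ - 977.56, - 925.78, - 189, - 149, - 125, - 63, - 689/12, - 44.33 , - 193/13,109/7,258,  468,  617.66,  852, 947 ]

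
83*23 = 1909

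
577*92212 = 53206324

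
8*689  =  5512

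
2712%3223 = 2712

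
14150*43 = 608450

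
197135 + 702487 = 899622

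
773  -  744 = 29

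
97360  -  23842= 73518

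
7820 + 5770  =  13590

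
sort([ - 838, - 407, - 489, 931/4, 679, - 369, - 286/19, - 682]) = [ - 838, - 682, - 489,-407, - 369, - 286/19, 931/4, 679] 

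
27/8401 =27/8401= 0.00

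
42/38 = 1+2/19 = 1.11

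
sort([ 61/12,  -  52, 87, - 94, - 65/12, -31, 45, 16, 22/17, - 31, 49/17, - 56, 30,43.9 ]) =[ - 94, - 56, - 52, - 31,  -  31, - 65/12, 22/17,49/17, 61/12, 16, 30, 43.9,45,87]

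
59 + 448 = 507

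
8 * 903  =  7224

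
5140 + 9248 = 14388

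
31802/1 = 31802 = 31802.00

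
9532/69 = 138+ 10/69 = 138.14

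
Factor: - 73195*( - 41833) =3061966435 = 5^1*11^1*3803^1*14639^1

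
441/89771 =441/89771 = 0.00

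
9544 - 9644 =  - 100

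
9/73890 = 1/8210 = 0.00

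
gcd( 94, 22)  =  2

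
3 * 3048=9144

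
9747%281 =193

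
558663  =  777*719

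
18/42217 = 18/42217 = 0.00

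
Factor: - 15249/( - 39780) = 2^( - 2 ) * 3^ ( - 1 ) * 5^( - 1 )*23^1 = 23/60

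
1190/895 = 238/179 = 1.33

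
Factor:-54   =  -2^1*3^3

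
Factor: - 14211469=- 14211469^1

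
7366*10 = 73660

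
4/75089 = 4/75089 = 0.00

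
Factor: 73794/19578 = 49/13 = 7^2*13^( - 1) 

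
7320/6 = 1220  =  1220.00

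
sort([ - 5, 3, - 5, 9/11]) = [ - 5, - 5, 9/11, 3] 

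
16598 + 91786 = 108384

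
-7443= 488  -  7931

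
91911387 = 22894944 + 69016443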